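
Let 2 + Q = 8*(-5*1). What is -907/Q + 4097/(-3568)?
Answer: 1532051/74928 ≈ 20.447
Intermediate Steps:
Q = -42 (Q = -2 + 8*(-5*1) = -2 + 8*(-5) = -2 - 40 = -42)
-907/Q + 4097/(-3568) = -907/(-42) + 4097/(-3568) = -907*(-1/42) + 4097*(-1/3568) = 907/42 - 4097/3568 = 1532051/74928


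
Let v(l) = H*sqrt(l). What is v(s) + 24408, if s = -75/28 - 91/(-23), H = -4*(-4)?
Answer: 24408 + 8*sqrt(132503)/161 ≈ 24426.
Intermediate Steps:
H = 16
s = 823/644 (s = -75*1/28 - 91*(-1/23) = -75/28 + 91/23 = 823/644 ≈ 1.2780)
v(l) = 16*sqrt(l)
v(s) + 24408 = 16*sqrt(823/644) + 24408 = 16*(sqrt(132503)/322) + 24408 = 8*sqrt(132503)/161 + 24408 = 24408 + 8*sqrt(132503)/161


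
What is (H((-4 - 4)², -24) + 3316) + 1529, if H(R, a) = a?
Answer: 4821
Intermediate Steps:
(H((-4 - 4)², -24) + 3316) + 1529 = (-24 + 3316) + 1529 = 3292 + 1529 = 4821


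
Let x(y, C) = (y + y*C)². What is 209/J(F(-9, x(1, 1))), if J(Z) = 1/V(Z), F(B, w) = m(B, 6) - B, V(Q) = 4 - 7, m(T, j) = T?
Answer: -627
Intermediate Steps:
x(y, C) = (y + C*y)²
V(Q) = -3
F(B, w) = 0 (F(B, w) = B - B = 0)
J(Z) = -⅓ (J(Z) = 1/(-3) = -⅓)
209/J(F(-9, x(1, 1))) = 209/(-⅓) = 209*(-3) = -627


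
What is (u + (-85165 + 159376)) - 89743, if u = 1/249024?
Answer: -3867840767/249024 ≈ -15532.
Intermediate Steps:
u = 1/249024 ≈ 4.0157e-6
(u + (-85165 + 159376)) - 89743 = (1/249024 + (-85165 + 159376)) - 89743 = (1/249024 + 74211) - 89743 = 18480320065/249024 - 89743 = -3867840767/249024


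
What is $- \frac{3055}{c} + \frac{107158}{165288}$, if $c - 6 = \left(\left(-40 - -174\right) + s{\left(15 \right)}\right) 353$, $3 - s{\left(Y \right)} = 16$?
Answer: $\frac{2036363881}{3530469036} \approx 0.5768$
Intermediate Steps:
$s{\left(Y \right)} = -13$ ($s{\left(Y \right)} = 3 - 16 = -13$)
$c = 42719$ ($c = 6 + \left(\left(-40 - -174\right) - 13\right) 353 = 6 + \left(\left(-40 + 174\right) - 13\right) 353 = 6 + \left(134 - 13\right) 353 = 6 + 121 \cdot 353 = 6 + 42713 = 42719$)
$- \frac{3055}{c} + \frac{107158}{165288} = - \frac{3055}{42719} + \frac{107158}{165288} = \left(-3055\right) \frac{1}{42719} + 107158 \cdot \frac{1}{165288} = - \frac{3055}{42719} + \frac{53579}{82644} = \frac{2036363881}{3530469036}$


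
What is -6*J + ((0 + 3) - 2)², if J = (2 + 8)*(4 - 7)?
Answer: 181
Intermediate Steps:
J = -30 (J = 10*(-3) = -30)
-6*J + ((0 + 3) - 2)² = -6*(-30) + ((0 + 3) - 2)² = 180 + (3 - 2)² = 180 + 1² = 180 + 1 = 181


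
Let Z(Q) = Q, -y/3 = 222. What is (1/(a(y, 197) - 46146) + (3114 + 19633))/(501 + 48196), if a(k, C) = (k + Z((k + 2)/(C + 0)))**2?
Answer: 354802288658783/759564208419874 ≈ 0.46711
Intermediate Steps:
y = -666 (y = -3*222 = -666)
a(k, C) = (k + (2 + k)/C)**2 (a(k, C) = (k + (k + 2)/(C + 0))**2 = (k + (2 + k)/C)**2)
(1/(a(y, 197) - 46146) + (3114 + 19633))/(501 + 48196) = (1/((2 - 666 + 197*(-666))**2/197**2 - 46146) + (3114 + 19633))/(501 + 48196) = (1/((2 - 666 - 131202)**2/38809 - 46146) + 22747)/48697 = (1/((1/38809)*(-131866)**2 - 46146) + 22747)*(1/48697) = (1/((1/38809)*17388641956 - 46146) + 22747)*(1/48697) = (1/(17388641956/38809 - 46146) + 22747)*(1/48697) = (1/(15597761842/38809) + 22747)*(1/48697) = (38809/15597761842 + 22747)*(1/48697) = (354802288658783/15597761842)*(1/48697) = 354802288658783/759564208419874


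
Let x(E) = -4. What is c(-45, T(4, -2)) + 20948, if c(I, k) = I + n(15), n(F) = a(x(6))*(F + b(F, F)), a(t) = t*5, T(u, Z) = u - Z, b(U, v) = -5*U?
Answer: 22103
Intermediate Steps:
a(t) = 5*t
n(F) = 80*F (n(F) = (5*(-4))*(F - 5*F) = -(-80)*F = 80*F)
c(I, k) = 1200 + I (c(I, k) = I + 80*15 = I + 1200 = 1200 + I)
c(-45, T(4, -2)) + 20948 = (1200 - 45) + 20948 = 1155 + 20948 = 22103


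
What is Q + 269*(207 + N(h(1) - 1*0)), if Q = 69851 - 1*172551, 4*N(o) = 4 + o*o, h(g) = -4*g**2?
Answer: -45672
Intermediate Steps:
N(o) = 1 + o**2/4 (N(o) = (4 + o*o)/4 = (4 + o**2)/4 = 1 + o**2/4)
Q = -102700 (Q = 69851 - 172551 = -102700)
Q + 269*(207 + N(h(1) - 1*0)) = -102700 + 269*(207 + (1 + (-4*1**2 - 1*0)**2/4)) = -102700 + 269*(207 + (1 + (-4*1 + 0)**2/4)) = -102700 + 269*(207 + (1 + (-4 + 0)**2/4)) = -102700 + 269*(207 + (1 + (1/4)*(-4)**2)) = -102700 + 269*(207 + (1 + (1/4)*16)) = -102700 + 269*(207 + (1 + 4)) = -102700 + 269*(207 + 5) = -102700 + 269*212 = -102700 + 57028 = -45672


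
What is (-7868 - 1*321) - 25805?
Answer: -33994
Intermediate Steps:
(-7868 - 1*321) - 25805 = (-7868 - 321) - 25805 = -8189 - 25805 = -33994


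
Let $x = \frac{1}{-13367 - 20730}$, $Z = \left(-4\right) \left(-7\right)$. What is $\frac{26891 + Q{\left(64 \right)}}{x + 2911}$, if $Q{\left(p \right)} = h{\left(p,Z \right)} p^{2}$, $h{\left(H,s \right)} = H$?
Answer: $\frac{9855226395}{99256366} \approx 99.291$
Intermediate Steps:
$Z = 28$
$x = - \frac{1}{34097}$ ($x = \frac{1}{-34097} = - \frac{1}{34097} \approx -2.9328 \cdot 10^{-5}$)
$Q{\left(p \right)} = p^{3}$ ($Q{\left(p \right)} = p p^{2} = p^{3}$)
$\frac{26891 + Q{\left(64 \right)}}{x + 2911} = \frac{26891 + 64^{3}}{- \frac{1}{34097} + 2911} = \frac{26891 + 262144}{\frac{99256366}{34097}} = 289035 \cdot \frac{34097}{99256366} = \frac{9855226395}{99256366}$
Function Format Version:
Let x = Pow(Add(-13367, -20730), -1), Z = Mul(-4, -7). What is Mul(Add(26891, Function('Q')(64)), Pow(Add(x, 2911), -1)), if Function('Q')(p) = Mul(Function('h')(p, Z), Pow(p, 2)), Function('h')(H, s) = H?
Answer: Rational(9855226395, 99256366) ≈ 99.291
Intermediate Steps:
Z = 28
x = Rational(-1, 34097) (x = Pow(-34097, -1) = Rational(-1, 34097) ≈ -2.9328e-5)
Function('Q')(p) = Pow(p, 3) (Function('Q')(p) = Mul(p, Pow(p, 2)) = Pow(p, 3))
Mul(Add(26891, Function('Q')(64)), Pow(Add(x, 2911), -1)) = Mul(Add(26891, Pow(64, 3)), Pow(Add(Rational(-1, 34097), 2911), -1)) = Mul(Add(26891, 262144), Pow(Rational(99256366, 34097), -1)) = Mul(289035, Rational(34097, 99256366)) = Rational(9855226395, 99256366)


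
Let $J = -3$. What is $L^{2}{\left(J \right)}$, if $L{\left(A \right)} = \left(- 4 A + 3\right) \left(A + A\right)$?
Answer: $8100$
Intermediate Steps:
$L{\left(A \right)} = 2 A \left(3 - 4 A\right)$ ($L{\left(A \right)} = \left(3 - 4 A\right) 2 A = 2 A \left(3 - 4 A\right)$)
$L^{2}{\left(J \right)} = \left(2 \left(-3\right) \left(3 - -12\right)\right)^{2} = \left(2 \left(-3\right) \left(3 + 12\right)\right)^{2} = \left(2 \left(-3\right) 15\right)^{2} = \left(-90\right)^{2} = 8100$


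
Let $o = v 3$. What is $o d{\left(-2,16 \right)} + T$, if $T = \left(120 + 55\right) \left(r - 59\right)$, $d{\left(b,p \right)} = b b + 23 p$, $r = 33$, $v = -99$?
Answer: $-115034$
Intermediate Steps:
$d{\left(b,p \right)} = b^{2} + 23 p$
$T = -4550$ ($T = \left(120 + 55\right) \left(33 - 59\right) = 175 \left(-26\right) = -4550$)
$o = -297$ ($o = \left(-99\right) 3 = -297$)
$o d{\left(-2,16 \right)} + T = - 297 \left(\left(-2\right)^{2} + 23 \cdot 16\right) - 4550 = - 297 \left(4 + 368\right) - 4550 = \left(-297\right) 372 - 4550 = -110484 - 4550 = -115034$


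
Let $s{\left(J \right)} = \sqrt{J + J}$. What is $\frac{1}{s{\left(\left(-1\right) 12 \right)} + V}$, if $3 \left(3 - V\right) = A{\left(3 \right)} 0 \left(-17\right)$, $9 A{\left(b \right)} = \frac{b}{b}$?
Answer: $\frac{1}{11} - \frac{2 i \sqrt{6}}{33} \approx 0.090909 - 0.14845 i$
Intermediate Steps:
$A{\left(b \right)} = \frac{1}{9}$ ($A{\left(b \right)} = \frac{b \frac{1}{b}}{9} = \frac{1}{9} \cdot 1 = \frac{1}{9}$)
$V = 3$ ($V = 3 - \frac{\frac{1}{9} \cdot 0 \left(-17\right)}{3} = 3 - \frac{0 \left(-17\right)}{3} = 3 - 0 = 3 + 0 = 3$)
$s{\left(J \right)} = \sqrt{2} \sqrt{J}$ ($s{\left(J \right)} = \sqrt{2 J} = \sqrt{2} \sqrt{J}$)
$\frac{1}{s{\left(\left(-1\right) 12 \right)} + V} = \frac{1}{\sqrt{2} \sqrt{\left(-1\right) 12} + 3} = \frac{1}{\sqrt{2} \sqrt{-12} + 3} = \frac{1}{\sqrt{2} \cdot 2 i \sqrt{3} + 3} = \frac{1}{2 i \sqrt{6} + 3} = \frac{1}{3 + 2 i \sqrt{6}}$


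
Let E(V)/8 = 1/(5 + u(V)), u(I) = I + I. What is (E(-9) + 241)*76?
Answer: 237500/13 ≈ 18269.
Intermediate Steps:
u(I) = 2*I
E(V) = 8/(5 + 2*V)
(E(-9) + 241)*76 = (8/(5 + 2*(-9)) + 241)*76 = (8/(5 - 18) + 241)*76 = (8/(-13) + 241)*76 = (8*(-1/13) + 241)*76 = (-8/13 + 241)*76 = (3125/13)*76 = 237500/13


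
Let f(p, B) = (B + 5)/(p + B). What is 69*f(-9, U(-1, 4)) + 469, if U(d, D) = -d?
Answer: 1669/4 ≈ 417.25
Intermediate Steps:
f(p, B) = (5 + B)/(B + p)
69*f(-9, U(-1, 4)) + 469 = 69*((5 - 1*(-1))/(-1*(-1) - 9)) + 469 = 69*((5 + 1)/(1 - 9)) + 469 = 69*(6/(-8)) + 469 = 69*(-⅛*6) + 469 = 69*(-¾) + 469 = -207/4 + 469 = 1669/4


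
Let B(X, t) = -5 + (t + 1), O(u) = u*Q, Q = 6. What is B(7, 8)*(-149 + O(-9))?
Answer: -812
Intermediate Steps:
O(u) = 6*u (O(u) = u*6 = 6*u)
B(X, t) = -4 + t (B(X, t) = -5 + (1 + t) = -4 + t)
B(7, 8)*(-149 + O(-9)) = (-4 + 8)*(-149 + 6*(-9)) = 4*(-149 - 54) = 4*(-203) = -812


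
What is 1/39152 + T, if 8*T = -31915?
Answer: -156192009/39152 ≈ -3989.4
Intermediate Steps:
T = -31915/8 (T = (⅛)*(-31915) = -31915/8 ≈ -3989.4)
1/39152 + T = 1/39152 - 31915/8 = -156192009/39152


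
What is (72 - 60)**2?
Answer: 144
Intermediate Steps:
(72 - 60)**2 = 12**2 = 144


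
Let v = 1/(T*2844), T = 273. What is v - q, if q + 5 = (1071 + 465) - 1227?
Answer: -236029247/776412 ≈ -304.00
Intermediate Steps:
v = 1/776412 (v = 1/(273*2844) = (1/273)*(1/2844) = 1/776412 ≈ 1.2880e-6)
q = 304 (q = -5 + ((1071 + 465) - 1227) = -5 + (1536 - 1227) = -5 + 309 = 304)
v - q = 1/776412 - 1*304 = 1/776412 - 304 = -236029247/776412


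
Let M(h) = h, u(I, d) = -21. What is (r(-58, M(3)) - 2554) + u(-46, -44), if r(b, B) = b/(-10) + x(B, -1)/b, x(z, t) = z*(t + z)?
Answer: -372549/145 ≈ -2569.3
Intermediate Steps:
r(b, B) = -b/10 + B*(-1 + B)/b (r(b, B) = b/(-10) + (B*(-1 + B))/b = b*(-1/10) + B*(-1 + B)/b = -b/10 + B*(-1 + B)/b)
(r(-58, M(3)) - 2554) + u(-46, -44) = ((-1/10*(-58)**2 + 3*(-1 + 3))/(-58) - 2554) - 21 = (-(-1/10*3364 + 3*2)/58 - 2554) - 21 = (-(-1682/5 + 6)/58 - 2554) - 21 = (-1/58*(-1652/5) - 2554) - 21 = (826/145 - 2554) - 21 = -369504/145 - 21 = -372549/145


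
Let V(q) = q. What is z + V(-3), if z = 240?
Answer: 237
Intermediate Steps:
z + V(-3) = 240 - 3 = 237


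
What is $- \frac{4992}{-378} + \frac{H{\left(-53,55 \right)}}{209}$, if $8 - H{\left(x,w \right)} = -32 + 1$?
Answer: $\frac{176345}{13167} \approx 13.393$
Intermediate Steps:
$H{\left(x,w \right)} = 39$ ($H{\left(x,w \right)} = 8 - \left(-32 + 1\right) = 8 - -31 = 8 + 31 = 39$)
$- \frac{4992}{-378} + \frac{H{\left(-53,55 \right)}}{209} = - \frac{4992}{-378} + \frac{39}{209} = \left(-4992\right) \left(- \frac{1}{378}\right) + 39 \cdot \frac{1}{209} = \frac{832}{63} + \frac{39}{209} = \frac{176345}{13167}$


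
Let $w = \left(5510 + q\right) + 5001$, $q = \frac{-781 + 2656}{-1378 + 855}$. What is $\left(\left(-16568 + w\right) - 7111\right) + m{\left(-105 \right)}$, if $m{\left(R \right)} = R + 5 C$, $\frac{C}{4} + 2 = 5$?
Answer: $- \frac{6912274}{523} \approx -13217.0$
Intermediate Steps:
$C = 12$ ($C = -8 + 4 \cdot 5 = -8 + 20 = 12$)
$q = - \frac{1875}{523}$ ($q = \frac{1875}{-523} = 1875 \left(- \frac{1}{523}\right) = - \frac{1875}{523} \approx -3.5851$)
$w = \frac{5495378}{523}$ ($w = \left(5510 - \frac{1875}{523}\right) + 5001 = \frac{2879855}{523} + 5001 = \frac{5495378}{523} \approx 10507.0$)
$m{\left(R \right)} = 60 + R$ ($m{\left(R \right)} = R + 5 \cdot 12 = R + 60 = 60 + R$)
$\left(\left(-16568 + w\right) - 7111\right) + m{\left(-105 \right)} = \left(\left(-16568 + \frac{5495378}{523}\right) - 7111\right) + \left(60 - 105\right) = \left(- \frac{3169686}{523} - 7111\right) - 45 = - \frac{6888739}{523} - 45 = - \frac{6912274}{523}$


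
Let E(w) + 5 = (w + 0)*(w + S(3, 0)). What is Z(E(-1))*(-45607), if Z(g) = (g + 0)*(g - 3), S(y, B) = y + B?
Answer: -3192490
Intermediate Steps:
S(y, B) = B + y
E(w) = -5 + w*(3 + w) (E(w) = -5 + (w + 0)*(w + (0 + 3)) = -5 + w*(w + 3) = -5 + w*(3 + w))
Z(g) = g*(-3 + g)
Z(E(-1))*(-45607) = ((-5 + (-1)² + 3*(-1))*(-3 + (-5 + (-1)² + 3*(-1))))*(-45607) = ((-5 + 1 - 3)*(-3 + (-5 + 1 - 3)))*(-45607) = -7*(-3 - 7)*(-45607) = -7*(-10)*(-45607) = 70*(-45607) = -3192490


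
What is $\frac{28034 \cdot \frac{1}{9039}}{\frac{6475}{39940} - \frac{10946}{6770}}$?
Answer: $- \frac{5786427320}{2714097681} \approx -2.132$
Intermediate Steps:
$\frac{28034 \cdot \frac{1}{9039}}{\frac{6475}{39940} - \frac{10946}{6770}} = \frac{28034 \cdot \frac{1}{9039}}{6475 \cdot \frac{1}{39940} - \frac{5473}{3385}} = \frac{214}{69 \left(\frac{1295}{7988} - \frac{5473}{3385}\right)} = \frac{214}{69 \left(- \frac{39334749}{27039380}\right)} = \frac{214}{69} \left(- \frac{27039380}{39334749}\right) = - \frac{5786427320}{2714097681}$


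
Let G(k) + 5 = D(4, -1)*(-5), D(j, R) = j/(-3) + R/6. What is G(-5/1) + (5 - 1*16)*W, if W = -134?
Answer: 2953/2 ≈ 1476.5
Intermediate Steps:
D(j, R) = -j/3 + R/6 (D(j, R) = j*(-⅓) + R*(⅙) = -j/3 + R/6)
G(k) = 5/2 (G(k) = -5 + (-⅓*4 + (⅙)*(-1))*(-5) = -5 + (-4/3 - ⅙)*(-5) = -5 - 3/2*(-5) = -5 + 15/2 = 5/2)
G(-5/1) + (5 - 1*16)*W = 5/2 + (5 - 1*16)*(-134) = 5/2 + (5 - 16)*(-134) = 5/2 - 11*(-134) = 5/2 + 1474 = 2953/2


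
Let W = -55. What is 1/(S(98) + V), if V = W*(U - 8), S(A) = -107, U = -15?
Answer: 1/1158 ≈ 0.00086356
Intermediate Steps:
V = 1265 (V = -55*(-15 - 8) = -55*(-23) = 1265)
1/(S(98) + V) = 1/(-107 + 1265) = 1/1158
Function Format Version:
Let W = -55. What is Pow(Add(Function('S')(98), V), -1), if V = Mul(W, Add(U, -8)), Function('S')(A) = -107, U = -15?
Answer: Rational(1, 1158) ≈ 0.00086356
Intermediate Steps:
V = 1265 (V = Mul(-55, Add(-15, -8)) = Mul(-55, -23) = 1265)
Pow(Add(Function('S')(98), V), -1) = Pow(Add(-107, 1265), -1) = Pow(1158, -1) = Rational(1, 1158)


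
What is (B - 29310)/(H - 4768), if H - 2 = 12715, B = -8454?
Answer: -37764/7949 ≈ -4.7508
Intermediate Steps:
H = 12717 (H = 2 + 12715 = 12717)
(B - 29310)/(H - 4768) = (-8454 - 29310)/(12717 - 4768) = -37764/7949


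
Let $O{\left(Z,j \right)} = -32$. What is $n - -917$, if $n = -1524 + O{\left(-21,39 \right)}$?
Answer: $-639$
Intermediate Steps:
$n = -1556$ ($n = -1524 - 32 = -1556$)
$n - -917 = -1556 - -917 = -1556 + \left(-446 + 1363\right) = -1556 + 917 = -639$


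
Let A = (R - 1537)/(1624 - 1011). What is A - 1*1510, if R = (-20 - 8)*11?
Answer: -927475/613 ≈ -1513.0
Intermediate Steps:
R = -308 (R = -28*11 = -308)
A = -1845/613 (A = (-308 - 1537)/(1624 - 1011) = -1845/613 ≈ -3.0098)
A - 1*1510 = -1845/613 - 1*1510 = -1845/613 - 1510 = -927475/613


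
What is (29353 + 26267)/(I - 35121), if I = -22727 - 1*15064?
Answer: -4635/6076 ≈ -0.76284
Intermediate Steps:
I = -37791 (I = -22727 - 15064 = -37791)
(29353 + 26267)/(I - 35121) = (29353 + 26267)/(-37791 - 35121) = 55620/(-72912) = 55620*(-1/72912) = -4635/6076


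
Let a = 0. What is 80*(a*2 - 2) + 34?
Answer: -126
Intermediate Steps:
80*(a*2 - 2) + 34 = 80*(0*2 - 2) + 34 = 80*(0 - 2) + 34 = 80*(-2) + 34 = -160 + 34 = -126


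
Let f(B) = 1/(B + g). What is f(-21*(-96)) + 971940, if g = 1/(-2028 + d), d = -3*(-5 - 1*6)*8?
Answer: 3456435384384/3556223 ≈ 9.7194e+5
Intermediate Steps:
d = 264 (d = -3*(-5 - 6)*8 = -3*(-11)*8 = -(-33)*8 = -1*(-264) = 264)
g = -1/1764 (g = 1/(-2028 + 264) = 1/(-1764) = -1/1764 ≈ -0.00056689)
f(B) = 1/(-1/1764 + B) (f(B) = 1/(B - 1/1764) = 1/(-1/1764 + B))
f(-21*(-96)) + 971940 = 1764/(-1 + 1764*(-21*(-96))) + 971940 = 1764/(-1 + 1764*2016) + 971940 = 1764/(-1 + 3556224) + 971940 = 1764/3556223 + 971940 = 3456435384384/3556223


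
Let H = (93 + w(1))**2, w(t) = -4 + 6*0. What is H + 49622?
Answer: 57543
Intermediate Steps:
w(t) = -4 (w(t) = -4 + 0 = -4)
H = 7921 (H = (93 - 4)**2 = 89**2 = 7921)
H + 49622 = 7921 + 49622 = 57543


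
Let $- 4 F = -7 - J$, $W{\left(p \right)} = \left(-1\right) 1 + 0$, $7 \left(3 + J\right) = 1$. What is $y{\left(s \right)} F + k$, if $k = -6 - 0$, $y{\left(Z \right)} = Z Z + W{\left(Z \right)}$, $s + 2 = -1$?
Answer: $\frac{16}{7} \approx 2.2857$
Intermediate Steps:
$J = - \frac{20}{7}$ ($J = -3 + \frac{1}{7} \cdot 1 = -3 + \frac{1}{7} = - \frac{20}{7} \approx -2.8571$)
$s = -3$ ($s = -2 - 1 = -3$)
$W{\left(p \right)} = -1$ ($W{\left(p \right)} = -1 + 0 = -1$)
$y{\left(Z \right)} = -1 + Z^{2}$ ($y{\left(Z \right)} = Z Z - 1 = Z^{2} - 1 = -1 + Z^{2}$)
$k = -6$ ($k = -6 + 0 = -6$)
$F = \frac{29}{28}$ ($F = - \frac{-7 - - \frac{20}{7}}{4} = - \frac{-7 + \frac{20}{7}}{4} = \left(- \frac{1}{4}\right) \left(- \frac{29}{7}\right) = \frac{29}{28} \approx 1.0357$)
$y{\left(s \right)} F + k = \left(-1 + \left(-3\right)^{2}\right) \frac{29}{28} - 6 = \left(-1 + 9\right) \frac{29}{28} - 6 = 8 \cdot \frac{29}{28} - 6 = \frac{58}{7} - 6 = \frac{16}{7}$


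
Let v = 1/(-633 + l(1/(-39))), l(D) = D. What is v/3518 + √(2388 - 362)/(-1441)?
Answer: -39/86852384 - √2026/1441 ≈ -0.031236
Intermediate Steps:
v = -39/24688 (v = 1/(-633 + 1/(-39)) = 1/(-633 - 1/39) = 1/(-24688/39) = -39/24688 ≈ -0.0015797)
v/3518 + √(2388 - 362)/(-1441) = -39/24688/3518 + √(2388 - 362)/(-1441) = -39/24688*1/3518 + √2026*(-1/1441) = -39/86852384 - √2026/1441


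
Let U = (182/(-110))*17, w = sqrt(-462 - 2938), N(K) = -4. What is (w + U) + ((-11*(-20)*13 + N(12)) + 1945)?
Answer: 262508/55 + 10*I*sqrt(34) ≈ 4772.9 + 58.31*I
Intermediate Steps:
w = 10*I*sqrt(34) (w = sqrt(-3400) = 10*I*sqrt(34) ≈ 58.31*I)
U = -1547/55 (U = (182*(-1/110))*17 = -91/55*17 = -1547/55 ≈ -28.127)
(w + U) + ((-11*(-20)*13 + N(12)) + 1945) = (10*I*sqrt(34) - 1547/55) + ((-11*(-20)*13 - 4) + 1945) = (-1547/55 + 10*I*sqrt(34)) + ((220*13 - 4) + 1945) = (-1547/55 + 10*I*sqrt(34)) + ((2860 - 4) + 1945) = (-1547/55 + 10*I*sqrt(34)) + (2856 + 1945) = (-1547/55 + 10*I*sqrt(34)) + 4801 = 262508/55 + 10*I*sqrt(34)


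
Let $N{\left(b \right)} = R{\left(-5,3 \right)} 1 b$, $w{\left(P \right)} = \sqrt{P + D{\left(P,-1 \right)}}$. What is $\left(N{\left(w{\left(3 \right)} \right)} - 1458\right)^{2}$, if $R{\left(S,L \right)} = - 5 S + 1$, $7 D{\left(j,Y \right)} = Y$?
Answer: $\frac{14893868}{7} - \frac{151632 \sqrt{35}}{7} \approx 1.9995 \cdot 10^{6}$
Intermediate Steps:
$D{\left(j,Y \right)} = \frac{Y}{7}$
$w{\left(P \right)} = \sqrt{- \frac{1}{7} + P}$ ($w{\left(P \right)} = \sqrt{P + \frac{1}{7} \left(-1\right)} = \sqrt{P - \frac{1}{7}} = \sqrt{- \frac{1}{7} + P}$)
$R{\left(S,L \right)} = 1 - 5 S$
$N{\left(b \right)} = 26 b$ ($N{\left(b \right)} = \left(1 - -25\right) 1 b = \left(1 + 25\right) 1 b = 26 \cdot 1 b = 26 b$)
$\left(N{\left(w{\left(3 \right)} \right)} - 1458\right)^{2} = \left(26 \frac{\sqrt{-7 + 49 \cdot 3}}{7} - 1458\right)^{2} = \left(26 \frac{\sqrt{-7 + 147}}{7} - 1458\right)^{2} = \left(26 \frac{\sqrt{140}}{7} - 1458\right)^{2} = \left(26 \frac{2 \sqrt{35}}{7} - 1458\right)^{2} = \left(\frac{52 \sqrt{35}}{7} - 1458\right)^{2} = \left(-1458 + \frac{52 \sqrt{35}}{7}\right)^{2}$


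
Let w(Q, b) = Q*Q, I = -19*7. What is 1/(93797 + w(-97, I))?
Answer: 1/103206 ≈ 9.6894e-6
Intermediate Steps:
I = -133
w(Q, b) = Q²
1/(93797 + w(-97, I)) = 1/(93797 + (-97)²) = 1/(93797 + 9409) = 1/103206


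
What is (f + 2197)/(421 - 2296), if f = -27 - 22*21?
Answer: -1708/1875 ≈ -0.91093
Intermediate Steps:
f = -489 (f = -27 - 462 = -489)
(f + 2197)/(421 - 2296) = (-489 + 2197)/(421 - 2296) = 1708/(-1875) = 1708*(-1/1875) = -1708/1875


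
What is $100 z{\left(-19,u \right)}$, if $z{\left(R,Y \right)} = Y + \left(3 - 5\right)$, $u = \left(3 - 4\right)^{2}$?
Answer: $-100$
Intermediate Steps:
$u = 1$ ($u = \left(-1\right)^{2} = 1$)
$z{\left(R,Y \right)} = -2 + Y$ ($z{\left(R,Y \right)} = Y + \left(3 - 5\right) = Y - 2 = -2 + Y$)
$100 z{\left(-19,u \right)} = 100 \left(-2 + 1\right) = 100 \left(-1\right) = -100$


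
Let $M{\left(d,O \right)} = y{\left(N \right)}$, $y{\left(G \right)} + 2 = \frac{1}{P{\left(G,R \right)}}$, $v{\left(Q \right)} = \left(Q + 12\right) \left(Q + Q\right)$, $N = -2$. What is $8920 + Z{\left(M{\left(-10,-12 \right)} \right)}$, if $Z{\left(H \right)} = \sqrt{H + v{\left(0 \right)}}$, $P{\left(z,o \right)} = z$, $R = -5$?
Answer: $8920 + \frac{i \sqrt{10}}{2} \approx 8920.0 + 1.5811 i$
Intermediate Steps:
$v{\left(Q \right)} = 2 Q \left(12 + Q\right)$ ($v{\left(Q \right)} = \left(12 + Q\right) 2 Q = 2 Q \left(12 + Q\right)$)
$y{\left(G \right)} = -2 + \frac{1}{G}$
$M{\left(d,O \right)} = - \frac{5}{2}$ ($M{\left(d,O \right)} = -2 + \frac{1}{-2} = -2 - \frac{1}{2} = - \frac{5}{2}$)
$Z{\left(H \right)} = \sqrt{H}$ ($Z{\left(H \right)} = \sqrt{H + 2 \cdot 0 \left(12 + 0\right)} = \sqrt{H + 2 \cdot 0 \cdot 12} = \sqrt{H + 0} = \sqrt{H}$)
$8920 + Z{\left(M{\left(-10,-12 \right)} \right)} = 8920 + \sqrt{- \frac{5}{2}} = 8920 + \frac{i \sqrt{10}}{2}$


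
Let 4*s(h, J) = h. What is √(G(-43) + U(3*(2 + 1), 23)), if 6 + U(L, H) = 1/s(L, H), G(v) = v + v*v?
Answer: 2*√4051/3 ≈ 42.432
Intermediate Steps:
s(h, J) = h/4
G(v) = v + v²
U(L, H) = -6 + 4/L (U(L, H) = -6 + 1/(L/4) = -6 + 4/L)
√(G(-43) + U(3*(2 + 1), 23)) = √(-43*(1 - 43) + (-6 + 4/((3*(2 + 1))))) = √(-43*(-42) + (-6 + 4/((3*3)))) = √(1806 + (-6 + 4/9)) = √(1806 - 50/9) = √(16204/9) = 2*√4051/3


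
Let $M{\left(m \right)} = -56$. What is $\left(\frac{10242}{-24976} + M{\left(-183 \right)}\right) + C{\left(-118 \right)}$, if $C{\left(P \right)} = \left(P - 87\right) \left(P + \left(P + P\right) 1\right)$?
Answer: $\frac{905549711}{12488} \approx 72514.0$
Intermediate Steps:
$C{\left(P \right)} = 3 P \left(-87 + P\right)$ ($C{\left(P \right)} = \left(-87 + P\right) \left(P + 2 P 1\right) = \left(-87 + P\right) \left(P + 2 P\right) = \left(-87 + P\right) 3 P = 3 P \left(-87 + P\right)$)
$\left(\frac{10242}{-24976} + M{\left(-183 \right)}\right) + C{\left(-118 \right)} = \left(\frac{10242}{-24976} - 56\right) + 3 \left(-118\right) \left(-87 - 118\right) = \left(10242 \left(- \frac{1}{24976}\right) - 56\right) + 3 \left(-118\right) \left(-205\right) = \left(- \frac{5121}{12488} - 56\right) + 72570 = - \frac{704449}{12488} + 72570 = \frac{905549711}{12488}$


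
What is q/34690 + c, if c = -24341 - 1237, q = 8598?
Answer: -443646111/17345 ≈ -25578.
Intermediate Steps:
c = -25578
q/34690 + c = 8598/34690 - 25578 = 8598*(1/34690) - 25578 = 4299/17345 - 25578 = -443646111/17345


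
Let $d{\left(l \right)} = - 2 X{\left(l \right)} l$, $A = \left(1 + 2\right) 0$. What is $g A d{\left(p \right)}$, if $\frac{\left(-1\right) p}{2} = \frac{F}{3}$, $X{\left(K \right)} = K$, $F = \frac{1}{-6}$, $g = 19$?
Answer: $0$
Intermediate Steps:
$F = - \frac{1}{6} \approx -0.16667$
$p = \frac{1}{9}$ ($p = - 2 \left(- \frac{1}{6 \cdot 3}\right) = - 2 \left(\left(- \frac{1}{6}\right) \frac{1}{3}\right) = \left(-2\right) \left(- \frac{1}{18}\right) = \frac{1}{9} \approx 0.11111$)
$A = 0$ ($A = 3 \cdot 0 = 0$)
$d{\left(l \right)} = - 2 l^{2}$ ($d{\left(l \right)} = - 2 l l = - 2 l^{2}$)
$g A d{\left(p \right)} = 19 \cdot 0 \left(- \frac{2}{81}\right) = 0 \left(\left(-2\right) \frac{1}{81}\right) = 0 \left(- \frac{2}{81}\right) = 0$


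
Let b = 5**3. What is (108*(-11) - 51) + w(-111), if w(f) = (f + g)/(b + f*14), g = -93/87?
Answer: -51342149/41441 ≈ -1238.9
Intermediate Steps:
g = -31/29 (g = -93*1/87 = -31/29 ≈ -1.0690)
b = 125
w(f) = (-31/29 + f)/(125 + 14*f) (w(f) = (f - 31/29)/(125 + f*14) = (-31/29 + f)/(125 + 14*f))
(108*(-11) - 51) + w(-111) = (108*(-11) - 51) + (-31 + 29*(-111))/(29*(125 + 14*(-111))) = (-1188 - 51) + (-31 - 3219)/(29*(125 - 1554)) = -1239 + (1/29)*(-3250)/(-1429) = -1239 + (1/29)*(-1/1429)*(-3250) = -1239 + 3250/41441 = -51342149/41441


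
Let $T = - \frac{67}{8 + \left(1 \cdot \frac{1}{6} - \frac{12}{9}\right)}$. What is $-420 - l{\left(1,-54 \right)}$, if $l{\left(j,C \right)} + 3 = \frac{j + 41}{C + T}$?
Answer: $- \frac{181525}{436} \approx -416.34$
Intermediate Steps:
$T = - \frac{402}{41}$ ($T = - \frac{67}{8 + \left(1 \cdot \frac{1}{6} - \frac{4}{3}\right)} = - \frac{67}{8 + \left(\frac{1}{6} - \frac{4}{3}\right)} = - \frac{67}{8 - \frac{7}{6}} = - \frac{67}{\frac{41}{6}} = \left(-67\right) \frac{6}{41} = - \frac{402}{41} \approx -9.8049$)
$l{\left(j,C \right)} = -3 + \frac{41 + j}{- \frac{402}{41} + C}$ ($l{\left(j,C \right)} = -3 + \frac{j + 41}{C - \frac{402}{41}} = -3 + \frac{41 + j}{- \frac{402}{41} + C}$)
$-420 - l{\left(1,-54 \right)} = -420 - \frac{2887 - -6642 + 41 \cdot 1}{-402 + 41 \left(-54\right)} = -420 - \frac{2887 + 6642 + 41}{-402 - 2214} = -420 - \frac{1}{-2616} \cdot 9570 = -420 - \left(- \frac{1}{2616}\right) 9570 = -420 - - \frac{1595}{436} = -420 + \frac{1595}{436} = - \frac{181525}{436}$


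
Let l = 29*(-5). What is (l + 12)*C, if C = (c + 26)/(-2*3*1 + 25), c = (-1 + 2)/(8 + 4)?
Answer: -2191/12 ≈ -182.58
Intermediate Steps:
c = 1/12 ≈ 0.083333
l = -145
C = 313/228 (C = (1/12 + 26)/(-2*3*1 + 25) = 313/(12*(-6*1 + 25)) = 313/(12*(-6 + 25)) = (313/12)/19 = (313/12)*(1/19) = 313/228 ≈ 1.3728)
(l + 12)*C = (-145 + 12)*(313/228) = -133*313/228 = -2191/12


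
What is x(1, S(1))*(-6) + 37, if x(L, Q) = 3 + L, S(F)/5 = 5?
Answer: 13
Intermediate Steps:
S(F) = 25 (S(F) = 5*5 = 25)
x(1, S(1))*(-6) + 37 = (3 + 1)*(-6) + 37 = 4*(-6) + 37 = -24 + 37 = 13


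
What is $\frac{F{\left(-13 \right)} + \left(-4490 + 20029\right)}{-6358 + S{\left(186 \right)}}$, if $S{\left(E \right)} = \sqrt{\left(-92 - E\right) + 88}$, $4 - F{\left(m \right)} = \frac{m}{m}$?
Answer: $- \frac{49408018}{20212177} - \frac{7771 i \sqrt{190}}{20212177} \approx -2.4445 - 0.0052996 i$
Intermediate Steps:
$F{\left(m \right)} = 3$ ($F{\left(m \right)} = 4 - \frac{m}{m} = 4 - 1 = 3$)
$S{\left(E \right)} = \sqrt{-4 - E}$
$\frac{F{\left(-13 \right)} + \left(-4490 + 20029\right)}{-6358 + S{\left(186 \right)}} = \frac{3 + \left(-4490 + 20029\right)}{-6358 + \sqrt{-4 - 186}} = \frac{3 + 15539}{-6358 + \sqrt{-4 - 186}} = \frac{15542}{-6358 + \sqrt{-190}} = \frac{15542}{-6358 + i \sqrt{190}}$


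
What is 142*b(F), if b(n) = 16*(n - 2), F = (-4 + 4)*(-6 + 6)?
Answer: -4544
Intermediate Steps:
F = 0 (F = 0*0 = 0)
b(n) = -32 + 16*n (b(n) = 16*(-2 + n) = -32 + 16*n)
142*b(F) = 142*(-32 + 16*0) = 142*(-32 + 0) = 142*(-32) = -4544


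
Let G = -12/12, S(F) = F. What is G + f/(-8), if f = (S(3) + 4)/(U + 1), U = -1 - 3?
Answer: -17/24 ≈ -0.70833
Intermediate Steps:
U = -4
G = -1 (G = -12*1/12 = -1)
f = -7/3 (f = (3 + 4)/(-4 + 1) = 7/(-3) = -1/3*7 = -7/3 ≈ -2.3333)
G + f/(-8) = -1 - 7/3/(-8) = -1 - 1/8*(-7/3) = -1 + 7/24 = -17/24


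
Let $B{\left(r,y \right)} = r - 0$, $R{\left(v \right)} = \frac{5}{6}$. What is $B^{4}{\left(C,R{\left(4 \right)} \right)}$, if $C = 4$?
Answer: $256$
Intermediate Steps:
$R{\left(v \right)} = \frac{5}{6}$ ($R{\left(v \right)} = 5 \cdot \frac{1}{6} = \frac{5}{6}$)
$B{\left(r,y \right)} = r$ ($B{\left(r,y \right)} = r + 0 = r$)
$B^{4}{\left(C,R{\left(4 \right)} \right)} = 4^{4} = 256$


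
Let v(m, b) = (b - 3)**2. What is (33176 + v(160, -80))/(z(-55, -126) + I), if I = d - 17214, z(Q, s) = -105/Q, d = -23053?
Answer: -440715/442916 ≈ -0.99503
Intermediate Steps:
v(m, b) = (-3 + b)**2
I = -40267 (I = -23053 - 17214 = -40267)
(33176 + v(160, -80))/(z(-55, -126) + I) = (33176 + (-3 - 80)**2)/(-105/(-55) - 40267) = (33176 + (-83)**2)/(-105*(-1/55) - 40267) = (33176 + 6889)/(21/11 - 40267) = 40065/(-442916/11) = 40065*(-11/442916) = -440715/442916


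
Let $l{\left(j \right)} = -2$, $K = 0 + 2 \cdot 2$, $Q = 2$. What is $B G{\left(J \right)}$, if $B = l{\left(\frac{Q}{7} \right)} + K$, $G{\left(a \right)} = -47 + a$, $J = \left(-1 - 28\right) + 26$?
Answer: $-100$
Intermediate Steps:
$K = 4$ ($K = 0 + 4 = 4$)
$J = -3$ ($J = -29 + 26 = -3$)
$B = 2$ ($B = -2 + 4 = 2$)
$B G{\left(J \right)} = 2 \left(-47 - 3\right) = 2 \left(-50\right) = -100$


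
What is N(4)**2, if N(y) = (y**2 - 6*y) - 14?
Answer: 484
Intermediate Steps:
N(y) = -14 + y**2 - 6*y
N(4)**2 = (-14 + 4**2 - 6*4)**2 = (-14 + 16 - 24)**2 = (-22)**2 = 484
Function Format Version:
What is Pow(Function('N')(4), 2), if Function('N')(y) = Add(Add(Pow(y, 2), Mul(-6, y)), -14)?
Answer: 484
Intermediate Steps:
Function('N')(y) = Add(-14, Pow(y, 2), Mul(-6, y))
Pow(Function('N')(4), 2) = Pow(Add(-14, Pow(4, 2), Mul(-6, 4)), 2) = Pow(Add(-14, 16, -24), 2) = Pow(-22, 2) = 484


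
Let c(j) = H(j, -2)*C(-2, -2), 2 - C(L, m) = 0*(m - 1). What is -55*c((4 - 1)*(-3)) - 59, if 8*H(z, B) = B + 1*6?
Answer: -114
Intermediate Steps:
H(z, B) = ¾ + B/8 (H(z, B) = (B + 1*6)/8 = (B + 6)/8 = (6 + B)/8 = ¾ + B/8)
C(L, m) = 2 (C(L, m) = 2 - 0*(m - 1) = 2 - 0*(-1 + m) = 2 - 1*0 = 2 + 0 = 2)
c(j) = 1 (c(j) = (¾ + (⅛)*(-2))*2 = (¾ - ¼)*2 = (½)*2 = 1)
-55*c((4 - 1)*(-3)) - 59 = -55*1 - 59 = -55 - 59 = -114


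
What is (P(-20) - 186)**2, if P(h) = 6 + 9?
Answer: 29241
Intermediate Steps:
P(h) = 15
(P(-20) - 186)**2 = (15 - 186)**2 = (-171)**2 = 29241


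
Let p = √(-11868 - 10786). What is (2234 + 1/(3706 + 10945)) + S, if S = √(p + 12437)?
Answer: 32730335/14651 + √(12437 + I*√22654) ≈ 2345.5 + 0.6748*I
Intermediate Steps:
p = I*√22654 (p = √(-22654) = I*√22654 ≈ 150.51*I)
S = √(12437 + I*√22654) (S = √(I*√22654 + 12437) = √(12437 + I*√22654) ≈ 111.52 + 0.6748*I)
(2234 + 1/(3706 + 10945)) + S = (2234 + 1/(3706 + 10945)) + √(12437 + I*√22654) = (2234 + 1/14651) + √(12437 + I*√22654) = 32730335/14651 + √(12437 + I*√22654)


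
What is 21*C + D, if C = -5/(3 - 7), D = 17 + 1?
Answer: 177/4 ≈ 44.250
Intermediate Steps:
D = 18
C = 5/4 (C = -5/(-4) = -¼*(-5) = 5/4 ≈ 1.2500)
21*C + D = 21*(5/4) + 18 = 105/4 + 18 = 177/4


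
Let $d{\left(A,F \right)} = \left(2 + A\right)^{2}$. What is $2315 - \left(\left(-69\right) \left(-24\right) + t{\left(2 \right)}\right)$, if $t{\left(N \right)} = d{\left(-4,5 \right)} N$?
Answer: $651$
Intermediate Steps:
$t{\left(N \right)} = 4 N$ ($t{\left(N \right)} = \left(2 - 4\right)^{2} N = \left(-2\right)^{2} N = 4 N$)
$2315 - \left(\left(-69\right) \left(-24\right) + t{\left(2 \right)}\right) = 2315 - \left(\left(-69\right) \left(-24\right) + 4 \cdot 2\right) = 2315 - \left(1656 + 8\right) = 2315 - 1664 = 651$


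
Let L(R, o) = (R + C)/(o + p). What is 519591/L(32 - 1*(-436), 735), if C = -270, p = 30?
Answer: 44165235/22 ≈ 2.0075e+6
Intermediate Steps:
L(R, o) = (-270 + R)/(30 + o) (L(R, o) = (R - 270)/(o + 30) = (-270 + R)/(30 + o))
519591/L(32 - 1*(-436), 735) = 519591/(((-270 + (32 - 1*(-436)))/(30 + 735))) = 519591/(((-270 + (32 + 436))/765)) = 519591/(((-270 + 468)/765)) = 519591/(((1/765)*198)) = 519591/(22/85) = 519591*(85/22) = 44165235/22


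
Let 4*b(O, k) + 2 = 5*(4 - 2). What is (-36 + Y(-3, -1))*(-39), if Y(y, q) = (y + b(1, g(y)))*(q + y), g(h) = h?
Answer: 1248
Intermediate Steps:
b(O, k) = 2 (b(O, k) = -1/2 + (5*(4 - 2))/4 = -1/2 + (5*2)/4 = -1/2 + (1/4)*10 = -1/2 + 5/2 = 2)
Y(y, q) = (2 + y)*(q + y) (Y(y, q) = (y + 2)*(q + y) = (2 + y)*(q + y))
(-36 + Y(-3, -1))*(-39) = (-36 + ((-3)**2 + 2*(-1) + 2*(-3) - 1*(-3)))*(-39) = (-36 + (9 - 2 - 6 + 3))*(-39) = (-36 + 4)*(-39) = -32*(-39) = 1248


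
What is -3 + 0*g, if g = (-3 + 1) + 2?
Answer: -3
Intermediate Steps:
g = 0 (g = -2 + 2 = 0)
-3 + 0*g = -3 + 0*0 = -3 + 0 = -3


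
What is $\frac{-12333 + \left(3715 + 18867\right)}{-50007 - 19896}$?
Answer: $- \frac{10249}{69903} \approx -0.14662$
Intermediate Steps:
$\frac{-12333 + \left(3715 + 18867\right)}{-50007 - 19896} = \frac{-12333 + 22582}{-69903} = 10249 \left(- \frac{1}{69903}\right) = - \frac{10249}{69903}$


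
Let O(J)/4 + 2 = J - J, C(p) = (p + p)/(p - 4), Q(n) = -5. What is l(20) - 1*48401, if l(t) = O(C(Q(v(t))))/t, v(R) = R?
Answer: -242007/5 ≈ -48401.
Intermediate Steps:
C(p) = 2*p/(-4 + p) (C(p) = (2*p)/(-4 + p) = 2*p/(-4 + p))
O(J) = -8 (O(J) = -8 + 4*(J - J) = -8 + 4*0 = -8 + 0 = -8)
l(t) = -8/t
l(20) - 1*48401 = -8/20 - 1*48401 = -8*1/20 - 48401 = -2/5 - 48401 = -242007/5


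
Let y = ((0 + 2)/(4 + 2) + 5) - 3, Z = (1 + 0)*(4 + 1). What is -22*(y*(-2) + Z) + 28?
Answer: 62/3 ≈ 20.667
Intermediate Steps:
Z = 5 (Z = 1*5 = 5)
y = 7/3 (y = (2/6 + 5) - 3 = (2*(1/6) + 5) - 3 = (1/3 + 5) - 3 = 16/3 - 3 = 7/3 ≈ 2.3333)
-22*(y*(-2) + Z) + 28 = -22*((7/3)*(-2) + 5) + 28 = -22*(-14/3 + 5) + 28 = -22*1/3 + 28 = -22/3 + 28 = 62/3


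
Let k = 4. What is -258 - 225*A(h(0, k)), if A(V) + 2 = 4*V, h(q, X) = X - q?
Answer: -3408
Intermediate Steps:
A(V) = -2 + 4*V
-258 - 225*A(h(0, k)) = -258 - 225*(-2 + 4*(4 - 1*0)) = -258 - 225*(-2 + 4*(4 + 0)) = -258 - 225*(-2 + 4*4) = -258 - 225*(-2 + 16) = -258 - 225*14 = -258 - 3150 = -3408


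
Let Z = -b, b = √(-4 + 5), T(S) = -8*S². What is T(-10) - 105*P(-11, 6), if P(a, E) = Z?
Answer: -695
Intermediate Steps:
b = 1 (b = √1 = 1)
Z = -1 (Z = -1*1 = -1)
P(a, E) = -1
T(-10) - 105*P(-11, 6) = -8*(-10)² - 105*(-1) = -8*100 + 105 = -800 + 105 = -695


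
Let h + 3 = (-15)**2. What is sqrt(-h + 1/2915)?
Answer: I*sqrt(1886381035)/2915 ≈ 14.9*I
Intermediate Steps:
h = 222 (h = -3 + (-15)**2 = -3 + 225 = 222)
sqrt(-h + 1/2915) = sqrt(-1*222 + 1/2915) = sqrt(-222 + 1/2915) = sqrt(-647129/2915) = I*sqrt(1886381035)/2915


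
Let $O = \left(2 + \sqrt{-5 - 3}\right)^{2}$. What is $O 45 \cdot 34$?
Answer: $-6120 + 12240 i \sqrt{2} \approx -6120.0 + 17310.0 i$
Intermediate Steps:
$O = \left(2 + 2 i \sqrt{2}\right)^{2}$ ($O = \left(2 + \sqrt{-8}\right)^{2} = \left(2 + 2 i \sqrt{2}\right)^{2} \approx -4.0 + 11.314 i$)
$O 45 \cdot 34 = \left(-4 + 8 i \sqrt{2}\right) 45 \cdot 34 = \left(-180 + 360 i \sqrt{2}\right) 34 = -6120 + 12240 i \sqrt{2}$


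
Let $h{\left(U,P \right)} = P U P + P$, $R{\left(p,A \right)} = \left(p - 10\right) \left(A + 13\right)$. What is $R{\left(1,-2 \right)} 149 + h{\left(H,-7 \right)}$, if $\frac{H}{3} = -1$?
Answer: $-14905$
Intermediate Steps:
$H = -3$ ($H = 3 \left(-1\right) = -3$)
$R{\left(p,A \right)} = \left(-10 + p\right) \left(13 + A\right)$
$h{\left(U,P \right)} = P + U P^{2}$ ($h{\left(U,P \right)} = U P^{2} + P = P + U P^{2}$)
$R{\left(1,-2 \right)} 149 + h{\left(H,-7 \right)} = \left(-130 - -20 + 13 \cdot 1 - 2\right) 149 - 7 \left(1 - -21\right) = \left(-130 + 20 + 13 - 2\right) 149 - 7 \left(1 + 21\right) = \left(-99\right) 149 - 154 = -14751 - 154 = -14905$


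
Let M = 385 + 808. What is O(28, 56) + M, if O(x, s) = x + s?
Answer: 1277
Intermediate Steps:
O(x, s) = s + x
M = 1193
O(28, 56) + M = (56 + 28) + 1193 = 84 + 1193 = 1277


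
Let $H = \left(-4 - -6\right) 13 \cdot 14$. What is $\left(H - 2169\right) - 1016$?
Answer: $-2821$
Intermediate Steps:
$H = 364$ ($H = \left(-4 + 6\right) 13 \cdot 14 = 2 \cdot 13 \cdot 14 = 26 \cdot 14 = 364$)
$\left(H - 2169\right) - 1016 = \left(364 - 2169\right) - 1016 = -1805 - 1016 = -2821$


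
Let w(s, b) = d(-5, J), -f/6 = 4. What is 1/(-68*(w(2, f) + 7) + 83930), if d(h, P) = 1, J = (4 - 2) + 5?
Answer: 1/83386 ≈ 1.1992e-5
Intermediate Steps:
f = -24 (f = -6*4 = -24)
J = 7 (J = 2 + 5 = 7)
w(s, b) = 1
1/(-68*(w(2, f) + 7) + 83930) = 1/(-68*(1 + 7) + 83930) = 1/(-68*8 + 83930) = 1/(-544 + 83930) = 1/83386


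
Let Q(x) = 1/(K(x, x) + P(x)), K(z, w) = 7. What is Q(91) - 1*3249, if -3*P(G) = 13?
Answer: -25989/8 ≈ -3248.6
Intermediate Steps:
P(G) = -13/3 (P(G) = -⅓*13 = -13/3)
Q(x) = 3/8 (Q(x) = 1/(7 - 13/3) = 1/(8/3) = 3/8)
Q(91) - 1*3249 = 3/8 - 1*3249 = 3/8 - 3249 = -25989/8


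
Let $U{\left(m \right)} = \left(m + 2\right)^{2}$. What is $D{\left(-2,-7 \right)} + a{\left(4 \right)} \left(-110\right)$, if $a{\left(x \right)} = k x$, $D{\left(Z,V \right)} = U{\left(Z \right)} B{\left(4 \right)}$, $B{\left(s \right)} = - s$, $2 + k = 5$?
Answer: $-1320$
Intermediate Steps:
$k = 3$ ($k = -2 + 5 = 3$)
$U{\left(m \right)} = \left(2 + m\right)^{2}$
$D{\left(Z,V \right)} = - 4 \left(2 + Z\right)^{2}$ ($D{\left(Z,V \right)} = \left(2 + Z\right)^{2} \left(\left(-1\right) 4\right) = \left(2 + Z\right)^{2} \left(-4\right) = - 4 \left(2 + Z\right)^{2}$)
$a{\left(x \right)} = 3 x$
$D{\left(-2,-7 \right)} + a{\left(4 \right)} \left(-110\right) = - 4 \left(2 - 2\right)^{2} + 3 \cdot 4 \left(-110\right) = - 4 \cdot 0^{2} + 12 \left(-110\right) = \left(-4\right) 0 - 1320 = 0 - 1320 = -1320$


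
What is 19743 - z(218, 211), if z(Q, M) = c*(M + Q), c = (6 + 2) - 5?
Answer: 18456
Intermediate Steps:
c = 3 (c = 8 - 5 = 3)
z(Q, M) = 3*M + 3*Q (z(Q, M) = 3*(M + Q) = 3*M + 3*Q)
19743 - z(218, 211) = 19743 - (3*211 + 3*218) = 19743 - (633 + 654) = 19743 - 1*1287 = 19743 - 1287 = 18456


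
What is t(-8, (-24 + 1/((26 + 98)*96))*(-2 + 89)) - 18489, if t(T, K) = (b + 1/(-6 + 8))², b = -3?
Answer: -73931/4 ≈ -18483.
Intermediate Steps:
t(T, K) = 25/4 (t(T, K) = (-3 + 1/(-6 + 8))² = (-3 + 1/2)² = (-3 + ½)² = (-5/2)² = 25/4)
t(-8, (-24 + 1/((26 + 98)*96))*(-2 + 89)) - 18489 = 25/4 - 18489 = -73931/4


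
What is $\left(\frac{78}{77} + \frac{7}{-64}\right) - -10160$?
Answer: $\frac{50072933}{4928} \approx 10161.0$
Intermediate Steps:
$\left(\frac{78}{77} + \frac{7}{-64}\right) - -10160 = \left(78 \cdot \frac{1}{77} + 7 \left(- \frac{1}{64}\right)\right) + 10160 = \left(\frac{78}{77} - \frac{7}{64}\right) + 10160 = \frac{4453}{4928} + 10160 = \frac{50072933}{4928}$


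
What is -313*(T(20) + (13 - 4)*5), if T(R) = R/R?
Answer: -14398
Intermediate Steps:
T(R) = 1
-313*(T(20) + (13 - 4)*5) = -313*(1 + (13 - 4)*5) = -313*(1 + 9*5) = -313*(1 + 45) = -313*46 = -14398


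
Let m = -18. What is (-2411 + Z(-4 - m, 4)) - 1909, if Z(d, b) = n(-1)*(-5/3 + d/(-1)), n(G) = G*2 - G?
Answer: -12913/3 ≈ -4304.3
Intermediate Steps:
n(G) = G (n(G) = 2*G - G = G)
Z(d, b) = 5/3 + d (Z(d, b) = -(-5/3 + d/(-1)) = -(-5*⅓ + d*(-1)) = -(-5/3 - d) = 5/3 + d)
(-2411 + Z(-4 - m, 4)) - 1909 = (-2411 + (5/3 + (-4 - 1*(-18)))) - 1909 = (-2411 + (5/3 + (-4 + 18))) - 1909 = (-2411 + (5/3 + 14)) - 1909 = (-2411 + 47/3) - 1909 = -7186/3 - 1909 = -12913/3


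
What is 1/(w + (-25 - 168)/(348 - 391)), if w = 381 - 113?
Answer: 43/11717 ≈ 0.0036699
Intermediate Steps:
w = 268
1/(w + (-25 - 168)/(348 - 391)) = 1/(268 + (-25 - 168)/(348 - 391)) = 1/(268 - 193/(-43)) = 1/(268 - 193*(-1/43)) = 1/(268 + 193/43) = 1/(11717/43) = 43/11717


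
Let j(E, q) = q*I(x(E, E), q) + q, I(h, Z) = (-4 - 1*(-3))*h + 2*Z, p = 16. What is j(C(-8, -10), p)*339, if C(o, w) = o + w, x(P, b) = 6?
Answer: 146448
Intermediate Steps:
I(h, Z) = -h + 2*Z (I(h, Z) = (-4 + 3)*h + 2*Z = -h + 2*Z)
j(E, q) = q + q*(-6 + 2*q) (j(E, q) = q*(-1*6 + 2*q) + q = q*(-6 + 2*q) + q = q + q*(-6 + 2*q))
j(C(-8, -10), p)*339 = (16*(-5 + 2*16))*339 = (16*(-5 + 32))*339 = (16*27)*339 = 432*339 = 146448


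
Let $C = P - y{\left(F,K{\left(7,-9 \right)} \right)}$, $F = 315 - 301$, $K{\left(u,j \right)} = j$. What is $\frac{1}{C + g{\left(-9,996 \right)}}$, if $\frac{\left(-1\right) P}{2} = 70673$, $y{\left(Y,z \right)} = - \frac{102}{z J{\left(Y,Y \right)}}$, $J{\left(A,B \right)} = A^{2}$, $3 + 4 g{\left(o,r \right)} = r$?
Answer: $- \frac{588}{82965511} \approx -7.0873 \cdot 10^{-6}$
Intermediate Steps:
$g{\left(o,r \right)} = - \frac{3}{4} + \frac{r}{4}$
$F = 14$ ($F = 315 - 301 = 14$)
$y{\left(Y,z \right)} = - \frac{102}{Y^{2} z}$ ($y{\left(Y,z \right)} = - \frac{102}{z Y^{2}} = - 102 \frac{1}{Y^{2} z} = - \frac{102}{Y^{2} z}$)
$P = -141346$ ($P = \left(-2\right) 70673 = -141346$)
$C = - \frac{41555741}{294}$ ($C = -141346 - - \frac{102}{196 \left(-9\right)} = -141346 - \left(-102\right) \frac{1}{196} \left(- \frac{1}{9}\right) = -141346 - \frac{17}{294} = - \frac{41555741}{294} \approx -1.4135 \cdot 10^{5}$)
$\frac{1}{C + g{\left(-9,996 \right)}} = \frac{1}{- \frac{41555741}{294} + \left(- \frac{3}{4} + \frac{1}{4} \cdot 996\right)} = \frac{1}{- \frac{41555741}{294} + \left(- \frac{3}{4} + 249\right)} = \frac{1}{- \frac{41555741}{294} + \frac{993}{4}} = \frac{1}{- \frac{82965511}{588}} = - \frac{588}{82965511}$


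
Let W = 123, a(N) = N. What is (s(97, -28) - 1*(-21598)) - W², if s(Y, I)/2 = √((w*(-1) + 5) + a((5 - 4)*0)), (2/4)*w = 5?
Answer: 6469 + 2*I*√5 ≈ 6469.0 + 4.4721*I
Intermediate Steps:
w = 10 (w = 2*5 = 10)
s(Y, I) = 2*I*√5 (s(Y, I) = 2*√((10*(-1) + 5) + (5 - 4)*0) = 2*√((-10 + 5) + 1*0) = 2*√(-5 + 0) = 2*√(-5) = 2*(I*√5) = 2*I*√5)
(s(97, -28) - 1*(-21598)) - W² = (2*I*√5 - 1*(-21598)) - 1*123² = (2*I*√5 + 21598) - 1*15129 = (21598 + 2*I*√5) - 15129 = 6469 + 2*I*√5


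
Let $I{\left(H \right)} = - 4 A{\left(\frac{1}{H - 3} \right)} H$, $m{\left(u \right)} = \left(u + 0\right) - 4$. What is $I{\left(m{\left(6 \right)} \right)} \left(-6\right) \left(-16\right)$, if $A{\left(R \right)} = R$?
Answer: $768$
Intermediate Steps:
$m{\left(u \right)} = -4 + u$ ($m{\left(u \right)} = u - 4 = -4 + u$)
$I{\left(H \right)} = - \frac{4 H}{-3 + H}$ ($I{\left(H \right)} = - \frac{4}{H - 3} H = - \frac{4}{-3 + H} H = - \frac{4 H}{-3 + H}$)
$I{\left(m{\left(6 \right)} \right)} \left(-6\right) \left(-16\right) = - \frac{4 \left(-4 + 6\right)}{-3 + \left(-4 + 6\right)} \left(-6\right) \left(-16\right) = \left(-4\right) 2 \frac{1}{-3 + 2} \left(-6\right) \left(-16\right) = \left(-4\right) 2 \frac{1}{-1} \left(-6\right) \left(-16\right) = \left(-4\right) 2 \left(-1\right) \left(-6\right) \left(-16\right) = 8 \left(-6\right) \left(-16\right) = \left(-48\right) \left(-16\right) = 768$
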